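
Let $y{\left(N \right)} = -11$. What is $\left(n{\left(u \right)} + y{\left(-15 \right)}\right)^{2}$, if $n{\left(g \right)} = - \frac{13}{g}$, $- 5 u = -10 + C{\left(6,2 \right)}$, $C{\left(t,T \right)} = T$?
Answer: $\frac{23409}{64} \approx 365.77$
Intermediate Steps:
$u = \frac{8}{5}$ ($u = - \frac{-10 + 2}{5} = \left(- \frac{1}{5}\right) \left(-8\right) = \frac{8}{5} \approx 1.6$)
$\left(n{\left(u \right)} + y{\left(-15 \right)}\right)^{2} = \left(- \frac{13}{\frac{8}{5}} - 11\right)^{2} = \left(\left(-13\right) \frac{5}{8} - 11\right)^{2} = \left(- \frac{65}{8} - 11\right)^{2} = \left(- \frac{153}{8}\right)^{2} = \frac{23409}{64}$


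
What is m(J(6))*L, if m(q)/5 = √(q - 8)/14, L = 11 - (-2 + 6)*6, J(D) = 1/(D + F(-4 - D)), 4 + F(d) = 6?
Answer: -195*I*√14/56 ≈ -13.029*I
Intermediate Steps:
F(d) = 2 (F(d) = -4 + 6 = 2)
J(D) = 1/(2 + D) (J(D) = 1/(D + 2) = 1/(2 + D))
L = -13 (L = 11 - 4*6 = 11 - 1*24 = 11 - 24 = -13)
m(q) = 5*√(-8 + q)/14 (m(q) = 5*(√(q - 8)/14) = 5*(√(-8 + q)*(1/14)) = 5*(√(-8 + q)/14) = 5*√(-8 + q)/14)
m(J(6))*L = (5*√(-8 + 1/(2 + 6))/14)*(-13) = (5*√(-8 + 1/8)/14)*(-13) = (5*√(-8 + ⅛)/14)*(-13) = (5*√(-63/8)/14)*(-13) = (5*(3*I*√14/4)/14)*(-13) = (15*I*√14/56)*(-13) = -195*I*√14/56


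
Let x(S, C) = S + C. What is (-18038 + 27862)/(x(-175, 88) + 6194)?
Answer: 9824/6107 ≈ 1.6086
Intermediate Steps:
x(S, C) = C + S
(-18038 + 27862)/(x(-175, 88) + 6194) = (-18038 + 27862)/((88 - 175) + 6194) = 9824/(-87 + 6194) = 9824/6107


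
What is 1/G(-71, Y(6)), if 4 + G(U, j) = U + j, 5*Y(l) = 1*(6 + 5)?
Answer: -5/364 ≈ -0.013736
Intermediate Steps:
Y(l) = 11/5 (Y(l) = (1*(6 + 5))/5 = (1*11)/5 = (⅕)*11 = 11/5)
G(U, j) = -4 + U + j (G(U, j) = -4 + (U + j) = -4 + U + j)
1/G(-71, Y(6)) = 1/(-4 - 71 + 11/5) = 1/(-364/5) = -5/364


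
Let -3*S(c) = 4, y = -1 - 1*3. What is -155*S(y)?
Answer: 620/3 ≈ 206.67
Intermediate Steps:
y = -4 (y = -1 - 3 = -4)
S(c) = -4/3 (S(c) = -⅓*4 = -4/3)
-155*S(y) = -155*(-4/3) = 620/3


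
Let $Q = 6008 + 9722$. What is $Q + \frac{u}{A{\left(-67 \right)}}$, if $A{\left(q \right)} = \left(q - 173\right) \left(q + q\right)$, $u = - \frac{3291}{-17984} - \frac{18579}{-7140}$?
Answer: $\frac{5413124610665873}{344127436800} \approx 15730.0$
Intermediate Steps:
$u = \frac{29801873}{10700480}$ ($u = \left(-3291\right) \left(- \frac{1}{17984}\right) - - \frac{6193}{2380} = \frac{3291}{17984} + \frac{6193}{2380} = \frac{29801873}{10700480} \approx 2.7851$)
$A{\left(q \right)} = 2 q \left(-173 + q\right)$ ($A{\left(q \right)} = \left(-173 + q\right) 2 q = 2 q \left(-173 + q\right)$)
$Q = 15730$
$Q + \frac{u}{A{\left(-67 \right)}} = 15730 + \frac{29801873}{10700480 \cdot 2 \left(-67\right) \left(-173 - 67\right)} = 15730 + \frac{29801873}{10700480 \cdot 2 \left(-67\right) \left(-240\right)} = 15730 + \frac{29801873}{10700480 \cdot 32160} = 15730 + \frac{29801873}{10700480} \cdot \frac{1}{32160} = 15730 + \frac{29801873}{344127436800} = \frac{5413124610665873}{344127436800}$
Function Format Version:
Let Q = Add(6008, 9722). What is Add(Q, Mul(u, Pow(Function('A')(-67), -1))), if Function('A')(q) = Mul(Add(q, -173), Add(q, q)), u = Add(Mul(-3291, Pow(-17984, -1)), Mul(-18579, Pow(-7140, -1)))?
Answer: Rational(5413124610665873, 344127436800) ≈ 15730.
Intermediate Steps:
u = Rational(29801873, 10700480) (u = Add(Mul(-3291, Rational(-1, 17984)), Mul(-18579, Rational(-1, 7140))) = Add(Rational(3291, 17984), Rational(6193, 2380)) = Rational(29801873, 10700480) ≈ 2.7851)
Function('A')(q) = Mul(2, q, Add(-173, q)) (Function('A')(q) = Mul(Add(-173, q), Mul(2, q)) = Mul(2, q, Add(-173, q)))
Q = 15730
Add(Q, Mul(u, Pow(Function('A')(-67), -1))) = Add(15730, Mul(Rational(29801873, 10700480), Pow(Mul(2, -67, Add(-173, -67)), -1))) = Add(15730, Mul(Rational(29801873, 10700480), Pow(Mul(2, -67, -240), -1))) = Add(15730, Mul(Rational(29801873, 10700480), Pow(32160, -1))) = Add(15730, Mul(Rational(29801873, 10700480), Rational(1, 32160))) = Add(15730, Rational(29801873, 344127436800)) = Rational(5413124610665873, 344127436800)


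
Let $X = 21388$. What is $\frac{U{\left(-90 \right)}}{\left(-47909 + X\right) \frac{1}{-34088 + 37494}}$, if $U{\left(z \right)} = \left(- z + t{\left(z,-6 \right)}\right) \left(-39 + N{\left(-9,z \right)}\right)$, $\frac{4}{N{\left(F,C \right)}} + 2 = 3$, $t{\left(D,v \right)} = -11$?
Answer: $\frac{9417590}{26521} \approx 355.1$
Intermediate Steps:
$N{\left(F,C \right)} = 4$ ($N{\left(F,C \right)} = \frac{4}{-2 + 3} = \frac{4}{1} = 4 \cdot 1 = 4$)
$U{\left(z \right)} = 385 + 35 z$ ($U{\left(z \right)} = \left(- z - 11\right) \left(-39 + 4\right) = \left(-11 - z\right) \left(-35\right) = 385 + 35 z$)
$\frac{U{\left(-90 \right)}}{\left(-47909 + X\right) \frac{1}{-34088 + 37494}} = \frac{385 + 35 \left(-90\right)}{\left(-47909 + 21388\right) \frac{1}{-34088 + 37494}} = \frac{385 - 3150}{\left(-26521\right) \frac{1}{3406}} = - \frac{2765}{\left(-26521\right) \frac{1}{3406}} = - \frac{2765}{- \frac{26521}{3406}} = \left(-2765\right) \left(- \frac{3406}{26521}\right) = \frac{9417590}{26521}$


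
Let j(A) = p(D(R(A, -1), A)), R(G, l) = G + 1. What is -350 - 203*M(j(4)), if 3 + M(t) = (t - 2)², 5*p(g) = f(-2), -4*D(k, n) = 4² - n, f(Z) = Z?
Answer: -22757/25 ≈ -910.28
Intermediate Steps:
R(G, l) = 1 + G
D(k, n) = -4 + n/4 (D(k, n) = -(4² - n)/4 = -(16 - n)/4 = -4 + n/4)
p(g) = -⅖ (p(g) = (⅕)*(-2) = -⅖)
j(A) = -⅖
M(t) = -3 + (-2 + t)² (M(t) = -3 + (t - 2)² = -3 + (-2 + t)²)
-350 - 203*M(j(4)) = -350 - 203*(-3 + (-2 - ⅖)²) = -350 - 203*(-3 + (-12/5)²) = -350 - 203*(-3 + 144/25) = -350 - 203*69/25 = -350 - 14007/25 = -22757/25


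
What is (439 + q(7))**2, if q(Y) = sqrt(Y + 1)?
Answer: 192729 + 1756*sqrt(2) ≈ 1.9521e+5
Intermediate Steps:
q(Y) = sqrt(1 + Y)
(439 + q(7))**2 = (439 + sqrt(1 + 7))**2 = (439 + sqrt(8))**2 = (439 + 2*sqrt(2))**2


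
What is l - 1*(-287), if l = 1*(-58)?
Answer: 229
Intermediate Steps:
l = -58
l - 1*(-287) = -58 - 1*(-287) = -58 + 287 = 229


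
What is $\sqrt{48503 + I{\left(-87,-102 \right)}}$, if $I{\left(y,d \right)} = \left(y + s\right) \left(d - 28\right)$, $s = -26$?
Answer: $\sqrt{63193} \approx 251.38$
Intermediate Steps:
$I{\left(y,d \right)} = \left(-28 + d\right) \left(-26 + y\right)$ ($I{\left(y,d \right)} = \left(y - 26\right) \left(d - 28\right) = \left(-26 + y\right) \left(-28 + d\right) = \left(-28 + d\right) \left(-26 + y\right)$)
$\sqrt{48503 + I{\left(-87,-102 \right)}} = \sqrt{48503 - -14690} = \sqrt{48503 + \left(728 + 2436 + 2652 + 8874\right)} = \sqrt{48503 + 14690} = \sqrt{63193}$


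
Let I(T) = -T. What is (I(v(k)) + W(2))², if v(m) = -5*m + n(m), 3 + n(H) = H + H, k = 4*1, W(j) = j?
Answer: 289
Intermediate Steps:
k = 4
n(H) = -3 + 2*H (n(H) = -3 + (H + H) = -3 + 2*H)
v(m) = -3 - 3*m (v(m) = -5*m + (-3 + 2*m) = -3 - 3*m)
(I(v(k)) + W(2))² = (-(-3 - 3*4) + 2)² = (-(-3 - 12) + 2)² = (-1*(-15) + 2)² = (15 + 2)² = 17² = 289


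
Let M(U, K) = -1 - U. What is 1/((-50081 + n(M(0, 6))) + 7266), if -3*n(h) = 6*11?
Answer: -1/42837 ≈ -2.3344e-5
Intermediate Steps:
n(h) = -22 (n(h) = -2*11 = -⅓*66 = -22)
1/((-50081 + n(M(0, 6))) + 7266) = 1/((-50081 - 22) + 7266) = 1/(-50103 + 7266) = 1/(-42837) = -1/42837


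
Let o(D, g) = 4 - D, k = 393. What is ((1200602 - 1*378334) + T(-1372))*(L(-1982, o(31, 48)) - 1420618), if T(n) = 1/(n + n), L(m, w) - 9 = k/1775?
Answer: -40066555055256011/34300 ≈ -1.1681e+12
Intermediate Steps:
L(m, w) = 16368/1775 (L(m, w) = 9 + 393/1775 = 16368/1775)
T(n) = 1/(2*n)
((1200602 - 1*378334) + T(-1372))*(L(-1982, o(31, 48)) - 1420618) = ((1200602 - 1*378334) + (½)/(-1372))*(16368/1775 - 1420618) = ((1200602 - 378334) + (½)*(-1/1372))*(-2521580582/1775) = (822268 - 1/2744)*(-2521580582/1775) = (2256303391/2744)*(-2521580582/1775) = -40066555055256011/34300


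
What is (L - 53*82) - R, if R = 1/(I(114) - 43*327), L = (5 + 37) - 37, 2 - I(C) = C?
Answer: -61524992/14173 ≈ -4341.0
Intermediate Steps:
I(C) = 2 - C
L = 5 (L = 42 - 37 = 5)
R = -1/14173 (R = 1/((2 - 1*114) - 43*327) = 1/((2 - 114) - 14061) = 1/(-112 - 14061) = 1/(-14173) = -1/14173 ≈ -7.0557e-5)
(L - 53*82) - R = (5 - 53*82) - 1*(-1/14173) = (5 - 4346) + 1/14173 = -4341 + 1/14173 = -61524992/14173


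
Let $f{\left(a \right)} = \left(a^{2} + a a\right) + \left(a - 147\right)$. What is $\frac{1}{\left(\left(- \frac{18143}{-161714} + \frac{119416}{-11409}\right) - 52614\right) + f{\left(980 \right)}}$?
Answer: $\frac{1844995026}{3448311654253957} \approx 5.3504 \cdot 10^{-7}$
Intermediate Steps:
$f{\left(a \right)} = -147 + a + 2 a^{2}$ ($f{\left(a \right)} = \left(a^{2} + a^{2}\right) + \left(-147 + a\right) = 2 a^{2} + \left(-147 + a\right) = -147 + a + 2 a^{2}$)
$\frac{1}{\left(\left(- \frac{18143}{-161714} + \frac{119416}{-11409}\right) - 52614\right) + f{\left(980 \right)}} = \frac{1}{\left(\left(- \frac{18143}{-161714} + \frac{119416}{-11409}\right) - 52614\right) + \left(-147 + 980 + 2 \cdot 980^{2}\right)} = \frac{1}{\left(\left(\left(-18143\right) \left(- \frac{1}{161714}\right) + 119416 \left(- \frac{1}{11409}\right)\right) - 52614\right) + \left(-147 + 980 + 2 \cdot 960400\right)} = \frac{1}{\left(\left(\frac{18143}{161714} - \frac{119416}{11409}\right) - 52614\right) + \left(-147 + 980 + 1920800\right)} = \frac{1}{\left(- \frac{19104245537}{1844995026} - 52614\right) + 1921633} = \frac{1}{- \frac{97091672543501}{1844995026} + 1921633} = \frac{1}{\frac{3448311654253957}{1844995026}} = \frac{1844995026}{3448311654253957}$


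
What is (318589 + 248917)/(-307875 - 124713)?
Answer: -283753/216294 ≈ -1.3119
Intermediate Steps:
(318589 + 248917)/(-307875 - 124713) = 567506/(-432588) = 567506*(-1/432588) = -283753/216294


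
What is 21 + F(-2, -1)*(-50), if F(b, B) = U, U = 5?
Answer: -229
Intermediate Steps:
F(b, B) = 5
21 + F(-2, -1)*(-50) = 21 + 5*(-50) = 21 - 250 = -229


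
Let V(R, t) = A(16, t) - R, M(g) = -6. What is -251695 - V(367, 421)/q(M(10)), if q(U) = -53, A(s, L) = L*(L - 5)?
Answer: -13165066/53 ≈ -2.4840e+5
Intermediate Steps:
A(s, L) = L*(-5 + L)
V(R, t) = -R + t*(-5 + t) (V(R, t) = t*(-5 + t) - R = -R + t*(-5 + t))
-251695 - V(367, 421)/q(M(10)) = -251695 - (-1*367 + 421*(-5 + 421))/(-53) = -251695 - (-367 + 421*416)*(-1)/53 = -251695 - (-367 + 175136)*(-1)/53 = -251695 - 174769*(-1)/53 = -251695 - 1*(-174769/53) = -251695 + 174769/53 = -13165066/53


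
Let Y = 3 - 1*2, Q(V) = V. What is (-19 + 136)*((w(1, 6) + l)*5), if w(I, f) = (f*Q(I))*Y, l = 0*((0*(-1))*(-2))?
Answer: 3510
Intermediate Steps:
l = 0 (l = 0*(0*(-2)) = 0*0 = 0)
Y = 1 (Y = 3 - 2 = 1)
w(I, f) = I*f (w(I, f) = (f*I)*1 = (I*f)*1 = I*f)
(-19 + 136)*((w(1, 6) + l)*5) = (-19 + 136)*((1*6 + 0)*5) = 117*((6 + 0)*5) = 117*(6*5) = 117*30 = 3510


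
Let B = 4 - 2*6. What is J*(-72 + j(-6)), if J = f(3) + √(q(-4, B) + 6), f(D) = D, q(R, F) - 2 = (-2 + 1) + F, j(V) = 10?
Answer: -186 - 62*I ≈ -186.0 - 62.0*I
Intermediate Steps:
B = -8 (B = 4 - 12 = -8)
q(R, F) = 1 + F (q(R, F) = 2 + ((-2 + 1) + F) = 2 + (-1 + F) = 1 + F)
J = 3 + I (J = 3 + √((1 - 8) + 6) = 3 + √(-7 + 6) = 3 + √(-1) = 3 + I ≈ 3.0 + 1.0*I)
J*(-72 + j(-6)) = (3 + I)*(-72 + 10) = (3 + I)*(-62) = -186 - 62*I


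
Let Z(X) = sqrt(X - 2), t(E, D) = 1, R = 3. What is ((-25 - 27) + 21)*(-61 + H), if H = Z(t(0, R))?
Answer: 1891 - 31*I ≈ 1891.0 - 31.0*I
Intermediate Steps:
Z(X) = sqrt(-2 + X)
H = I (H = sqrt(-2 + 1) = sqrt(-1) = I ≈ 1.0*I)
((-25 - 27) + 21)*(-61 + H) = ((-25 - 27) + 21)*(-61 + I) = (-52 + 21)*(-61 + I) = -31*(-61 + I) = 1891 - 31*I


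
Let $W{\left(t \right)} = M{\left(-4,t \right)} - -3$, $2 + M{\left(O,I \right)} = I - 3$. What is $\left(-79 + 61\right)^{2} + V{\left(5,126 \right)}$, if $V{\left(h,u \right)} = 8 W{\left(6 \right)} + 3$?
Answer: $359$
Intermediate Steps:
$M{\left(O,I \right)} = -5 + I$ ($M{\left(O,I \right)} = -2 + \left(I - 3\right) = -2 + \left(-3 + I\right) = -5 + I$)
$W{\left(t \right)} = -2 + t$ ($W{\left(t \right)} = \left(-5 + t\right) - -3 = \left(-5 + t\right) + 3 = -2 + t$)
$V{\left(h,u \right)} = 35$ ($V{\left(h,u \right)} = 8 \left(-2 + 6\right) + 3 = 8 \cdot 4 + 3 = 32 + 3 = 35$)
$\left(-79 + 61\right)^{2} + V{\left(5,126 \right)} = \left(-79 + 61\right)^{2} + 35 = \left(-18\right)^{2} + 35 = 324 + 35 = 359$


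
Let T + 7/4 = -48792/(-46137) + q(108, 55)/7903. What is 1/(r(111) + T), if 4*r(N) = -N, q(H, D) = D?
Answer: -4960826/141063541 ≈ -0.035167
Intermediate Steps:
r(N) = -N/4 (r(N) = (-N)/4 = -N/4)
T = -6801239/9921652 (T = -7/4 + (-48792/(-46137) + 55/7903) = -7/4 + (-48792*(-1/46137) + 55*(1/7903)) = -7/4 + (16264/15379 + 55/7903) = -7/4 + 2640413/2480413 = -6801239/9921652 ≈ -0.68549)
1/(r(111) + T) = 1/(-1/4*111 - 6801239/9921652) = 1/(-111/4 - 6801239/9921652) = 1/(-141063541/4960826) = -4960826/141063541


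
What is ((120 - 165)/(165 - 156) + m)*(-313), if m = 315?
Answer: -97030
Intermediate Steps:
((120 - 165)/(165 - 156) + m)*(-313) = ((120 - 165)/(165 - 156) + 315)*(-313) = (-45/9 + 315)*(-313) = (-45*⅑ + 315)*(-313) = (-5 + 315)*(-313) = 310*(-313) = -97030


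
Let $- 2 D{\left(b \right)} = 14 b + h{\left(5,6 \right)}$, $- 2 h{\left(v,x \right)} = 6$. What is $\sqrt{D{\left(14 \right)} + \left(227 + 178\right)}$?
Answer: $\frac{\sqrt{1234}}{2} \approx 17.564$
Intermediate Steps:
$h{\left(v,x \right)} = -3$ ($h{\left(v,x \right)} = \left(- \frac{1}{2}\right) 6 = -3$)
$D{\left(b \right)} = \frac{3}{2} - 7 b$ ($D{\left(b \right)} = - \frac{14 b - 3}{2} = - \frac{-3 + 14 b}{2} = \frac{3}{2} - 7 b$)
$\sqrt{D{\left(14 \right)} + \left(227 + 178\right)} = \sqrt{\left(\frac{3}{2} - 98\right) + \left(227 + 178\right)} = \sqrt{\left(\frac{3}{2} - 98\right) + 405} = \sqrt{- \frac{193}{2} + 405} = \sqrt{\frac{617}{2}} = \frac{\sqrt{1234}}{2}$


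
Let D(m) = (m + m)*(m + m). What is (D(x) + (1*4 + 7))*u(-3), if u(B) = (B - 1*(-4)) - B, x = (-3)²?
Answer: 1340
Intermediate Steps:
x = 9
u(B) = 4 (u(B) = (B + 4) - B = (4 + B) - B = 4)
D(m) = 4*m² (D(m) = (2*m)*(2*m) = 4*m²)
(D(x) + (1*4 + 7))*u(-3) = (4*9² + (1*4 + 7))*4 = (4*81 + (4 + 7))*4 = (324 + 11)*4 = 335*4 = 1340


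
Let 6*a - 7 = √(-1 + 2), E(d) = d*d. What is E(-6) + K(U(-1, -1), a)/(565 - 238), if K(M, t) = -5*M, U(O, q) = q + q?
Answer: 11782/327 ≈ 36.031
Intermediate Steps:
U(O, q) = 2*q
E(d) = d²
a = 4/3 (a = 7/6 + √(-1 + 2)/6 = 7/6 + √1/6 = 7/6 + (⅙)*1 = 7/6 + ⅙ = 4/3 ≈ 1.3333)
E(-6) + K(U(-1, -1), a)/(565 - 238) = (-6)² + (-10*(-1))/(565 - 238) = 36 - 5*(-2)/327 = 36 + 10*(1/327) = 36 + 10/327 = 11782/327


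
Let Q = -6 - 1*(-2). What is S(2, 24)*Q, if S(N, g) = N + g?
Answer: -104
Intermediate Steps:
Q = -4 (Q = -6 + 2 = -4)
S(2, 24)*Q = (2 + 24)*(-4) = 26*(-4) = -104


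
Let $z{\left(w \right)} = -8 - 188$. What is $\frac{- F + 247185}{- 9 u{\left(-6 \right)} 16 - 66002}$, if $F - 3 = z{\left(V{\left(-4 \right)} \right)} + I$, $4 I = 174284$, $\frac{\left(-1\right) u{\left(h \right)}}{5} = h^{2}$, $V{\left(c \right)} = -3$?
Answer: $- \frac{203807}{40082} \approx -5.0847$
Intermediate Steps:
$u{\left(h \right)} = - 5 h^{2}$
$I = 43571$ ($I = \frac{1}{4} \cdot 174284 = 43571$)
$z{\left(w \right)} = -196$ ($z{\left(w \right)} = -8 - 188 = -196$)
$F = 43378$ ($F = 3 + \left(-196 + 43571\right) = 3 + 43375 = 43378$)
$\frac{- F + 247185}{- 9 u{\left(-6 \right)} 16 - 66002} = \frac{\left(-1\right) 43378 + 247185}{- 9 \left(- 5 \left(-6\right)^{2}\right) 16 - 66002} = \frac{-43378 + 247185}{- 9 \left(\left(-5\right) 36\right) 16 - 66002} = \frac{203807}{\left(-9\right) \left(-180\right) 16 - 66002} = \frac{203807}{1620 \cdot 16 - 66002} = \frac{203807}{25920 - 66002} = \frac{203807}{-40082} = 203807 \left(- \frac{1}{40082}\right) = - \frac{203807}{40082}$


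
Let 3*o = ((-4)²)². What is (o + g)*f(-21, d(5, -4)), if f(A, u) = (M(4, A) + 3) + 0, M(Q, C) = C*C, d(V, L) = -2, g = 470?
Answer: 246568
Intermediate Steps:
M(Q, C) = C²
f(A, u) = 3 + A² (f(A, u) = (A² + 3) + 0 = (3 + A²) + 0 = 3 + A²)
o = 256/3 (o = ((-4)²)²/3 = (⅓)*16² = (⅓)*256 = 256/3 ≈ 85.333)
(o + g)*f(-21, d(5, -4)) = (256/3 + 470)*(3 + (-21)²) = 1666*(3 + 441)/3 = (1666/3)*444 = 246568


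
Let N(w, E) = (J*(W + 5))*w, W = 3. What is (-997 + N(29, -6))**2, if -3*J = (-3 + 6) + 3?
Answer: 2134521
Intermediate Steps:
J = -2 (J = -((-3 + 6) + 3)/3 = -(3 + 3)/3 = -1/3*6 = -2)
N(w, E) = -16*w (N(w, E) = (-2*(3 + 5))*w = (-2*8)*w = -16*w)
(-997 + N(29, -6))**2 = (-997 - 16*29)**2 = (-997 - 464)**2 = (-1461)**2 = 2134521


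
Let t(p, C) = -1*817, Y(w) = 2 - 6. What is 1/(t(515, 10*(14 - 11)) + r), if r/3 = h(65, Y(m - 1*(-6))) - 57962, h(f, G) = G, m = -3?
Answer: -1/174715 ≈ -5.7236e-6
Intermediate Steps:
Y(w) = -4
t(p, C) = -817
r = -173898 (r = 3*(-4 - 57962) = 3*(-57966) = -173898)
1/(t(515, 10*(14 - 11)) + r) = 1/(-817 - 173898) = 1/(-174715) = -1/174715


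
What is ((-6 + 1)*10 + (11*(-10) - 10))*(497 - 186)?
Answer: -52870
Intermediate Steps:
((-6 + 1)*10 + (11*(-10) - 10))*(497 - 186) = (-5*10 + (-110 - 10))*311 = (-50 - 120)*311 = -170*311 = -52870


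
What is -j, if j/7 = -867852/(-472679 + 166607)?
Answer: -168749/8502 ≈ -19.848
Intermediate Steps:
j = 168749/8502 (j = 7*(-867852/(-472679 + 166607)) = 7*(-867852/(-306072)) = 7*(-867852*(-1/306072)) = 7*(24107/8502) = 168749/8502 ≈ 19.848)
-j = -1*168749/8502 = -168749/8502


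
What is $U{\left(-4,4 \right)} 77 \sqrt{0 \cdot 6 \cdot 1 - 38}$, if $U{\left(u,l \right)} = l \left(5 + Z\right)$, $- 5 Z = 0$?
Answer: $1540 i \sqrt{38} \approx 9493.2 i$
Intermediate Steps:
$Z = 0$ ($Z = \left(- \frac{1}{5}\right) 0 = 0$)
$U{\left(u,l \right)} = 5 l$ ($U{\left(u,l \right)} = l \left(5 + 0\right) = l 5 = 5 l$)
$U{\left(-4,4 \right)} 77 \sqrt{0 \cdot 6 \cdot 1 - 38} = 5 \cdot 4 \cdot 77 \sqrt{0 \cdot 6 \cdot 1 - 38} = 20 \cdot 77 \sqrt{0 \cdot 1 - 38} = 1540 \sqrt{0 - 38} = 1540 \sqrt{-38} = 1540 i \sqrt{38}$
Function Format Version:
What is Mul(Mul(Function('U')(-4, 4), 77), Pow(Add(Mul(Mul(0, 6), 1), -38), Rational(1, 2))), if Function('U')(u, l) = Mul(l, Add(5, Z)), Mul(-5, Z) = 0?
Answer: Mul(1540, I, Pow(38, Rational(1, 2))) ≈ Mul(9493.2, I)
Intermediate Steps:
Z = 0 (Z = Mul(Rational(-1, 5), 0) = 0)
Function('U')(u, l) = Mul(5, l) (Function('U')(u, l) = Mul(l, Add(5, 0)) = Mul(l, 5) = Mul(5, l))
Mul(Mul(Function('U')(-4, 4), 77), Pow(Add(Mul(Mul(0, 6), 1), -38), Rational(1, 2))) = Mul(Mul(Mul(5, 4), 77), Pow(Add(Mul(Mul(0, 6), 1), -38), Rational(1, 2))) = Mul(Mul(20, 77), Pow(Add(Mul(0, 1), -38), Rational(1, 2))) = Mul(1540, Pow(Add(0, -38), Rational(1, 2))) = Mul(1540, Pow(-38, Rational(1, 2))) = Mul(1540, Mul(I, Pow(38, Rational(1, 2)))) = Mul(1540, I, Pow(38, Rational(1, 2)))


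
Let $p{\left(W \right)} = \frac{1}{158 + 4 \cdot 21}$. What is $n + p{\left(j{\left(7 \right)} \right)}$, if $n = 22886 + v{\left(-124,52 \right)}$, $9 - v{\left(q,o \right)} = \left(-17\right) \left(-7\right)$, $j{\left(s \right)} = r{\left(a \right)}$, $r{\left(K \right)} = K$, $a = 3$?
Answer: $\frac{5511793}{242} \approx 22776.0$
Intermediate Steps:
$j{\left(s \right)} = 3$
$p{\left(W \right)} = \frac{1}{242}$ ($p{\left(W \right)} = \frac{1}{158 + 84} = \frac{1}{242}$)
$v{\left(q,o \right)} = -110$ ($v{\left(q,o \right)} = 9 - \left(-17\right) \left(-7\right) = 9 - 119 = -110$)
$n = 22776$ ($n = 22886 - 110 = 22776$)
$n + p{\left(j{\left(7 \right)} \right)} = 22776 + \frac{1}{242} = \frac{5511793}{242}$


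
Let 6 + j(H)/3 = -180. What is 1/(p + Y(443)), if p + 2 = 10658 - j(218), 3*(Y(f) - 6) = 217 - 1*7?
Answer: 1/11290 ≈ 8.8574e-5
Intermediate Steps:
Y(f) = 76 (Y(f) = 6 + (217 - 1*7)/3 = 6 + (217 - 7)/3 = 6 + (1/3)*210 = 6 + 70 = 76)
j(H) = -558 (j(H) = -18 + 3*(-180) = -18 - 540 = -558)
p = 11214 (p = -2 + (10658 - 1*(-558)) = -2 + (10658 + 558) = -2 + 11216 = 11214)
1/(p + Y(443)) = 1/(11214 + 76) = 1/11290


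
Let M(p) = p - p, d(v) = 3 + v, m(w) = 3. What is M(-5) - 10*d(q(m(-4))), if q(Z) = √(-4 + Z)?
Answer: -30 - 10*I ≈ -30.0 - 10.0*I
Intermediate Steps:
M(p) = 0
M(-5) - 10*d(q(m(-4))) = 0 - 10*(3 + √(-4 + 3)) = 0 - 10*(3 + √(-1)) = 0 - 10*(3 + I) = 0 + (-30 - 10*I) = -30 - 10*I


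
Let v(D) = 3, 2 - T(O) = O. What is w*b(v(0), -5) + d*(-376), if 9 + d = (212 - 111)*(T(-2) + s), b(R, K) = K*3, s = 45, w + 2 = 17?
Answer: -1857665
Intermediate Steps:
w = 15 (w = -2 + 17 = 15)
T(O) = 2 - O
b(R, K) = 3*K
d = 4940 (d = -9 + (212 - 111)*((2 - 1*(-2)) + 45) = -9 + 101*((2 + 2) + 45) = -9 + 101*(4 + 45) = -9 + 101*49 = -9 + 4949 = 4940)
w*b(v(0), -5) + d*(-376) = 15*(3*(-5)) + 4940*(-376) = 15*(-15) - 1857440 = -225 - 1857440 = -1857665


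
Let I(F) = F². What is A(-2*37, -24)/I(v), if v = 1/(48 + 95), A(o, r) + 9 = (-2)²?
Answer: -102245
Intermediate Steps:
A(o, r) = -5 (A(o, r) = -9 + (-2)² = -9 + 4 = -5)
v = 1/143 ≈ 0.0069930
A(-2*37, -24)/I(v) = -5/((1/143)²) = -5/1/20449 = -5*20449 = -102245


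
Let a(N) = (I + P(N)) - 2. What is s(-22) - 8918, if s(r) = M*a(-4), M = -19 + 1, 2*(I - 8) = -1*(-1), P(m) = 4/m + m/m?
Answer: -9035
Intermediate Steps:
P(m) = 1 + 4/m (P(m) = 4/m + 1 = 1 + 4/m)
I = 17/2 (I = 8 + (-1*(-1))/2 = 8 + (½)*1 = 8 + ½ = 17/2 ≈ 8.5000)
M = -18
a(N) = 13/2 + (4 + N)/N (a(N) = (17/2 + (4 + N)/N) - 2 = 13/2 + (4 + N)/N)
s(r) = -117 (s(r) = -18*(15/2 + 4/(-4)) = -18*(15/2 + 4*(-¼)) = -18*(15/2 - 1) = -18*13/2 = -117)
s(-22) - 8918 = -117 - 8918 = -9035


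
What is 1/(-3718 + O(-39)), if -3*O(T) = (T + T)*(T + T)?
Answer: -1/5746 ≈ -0.00017403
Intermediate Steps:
O(T) = -4*T**2/3 (O(T) = -(T + T)*(T + T)/3 = -2*T*2*T/3 = -4*T**2/3)
1/(-3718 + O(-39)) = 1/(-3718 - 4/3*(-39)**2) = 1/(-3718 - 4/3*1521) = 1/(-3718 - 2028) = 1/(-5746) = -1/5746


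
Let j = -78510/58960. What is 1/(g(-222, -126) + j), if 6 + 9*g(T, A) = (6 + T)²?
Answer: 17688/91659247 ≈ 0.00019298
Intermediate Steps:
g(T, A) = -⅔ + (6 + T)²/9
j = -7851/5896 (j = -78510*1/58960 = -7851/5896 ≈ -1.3316)
1/(g(-222, -126) + j) = 1/((-⅔ + (6 - 222)²/9) - 7851/5896) = 1/((-⅔ + (⅑)*(-216)²) - 7851/5896) = 1/((-⅔ + (⅑)*46656) - 7851/5896) = 1/((-⅔ + 5184) - 7851/5896) = 1/(15550/3 - 7851/5896) = 1/(91659247/17688) = 17688/91659247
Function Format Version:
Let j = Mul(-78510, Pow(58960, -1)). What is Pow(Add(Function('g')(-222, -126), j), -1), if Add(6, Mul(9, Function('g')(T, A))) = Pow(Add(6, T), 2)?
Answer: Rational(17688, 91659247) ≈ 0.00019298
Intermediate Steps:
Function('g')(T, A) = Add(Rational(-2, 3), Mul(Rational(1, 9), Pow(Add(6, T), 2)))
j = Rational(-7851, 5896) (j = Mul(-78510, Rational(1, 58960)) = Rational(-7851, 5896) ≈ -1.3316)
Pow(Add(Function('g')(-222, -126), j), -1) = Pow(Add(Add(Rational(-2, 3), Mul(Rational(1, 9), Pow(Add(6, -222), 2))), Rational(-7851, 5896)), -1) = Pow(Add(Add(Rational(-2, 3), Mul(Rational(1, 9), Pow(-216, 2))), Rational(-7851, 5896)), -1) = Pow(Add(Add(Rational(-2, 3), Mul(Rational(1, 9), 46656)), Rational(-7851, 5896)), -1) = Pow(Add(Add(Rational(-2, 3), 5184), Rational(-7851, 5896)), -1) = Pow(Add(Rational(15550, 3), Rational(-7851, 5896)), -1) = Pow(Rational(91659247, 17688), -1) = Rational(17688, 91659247)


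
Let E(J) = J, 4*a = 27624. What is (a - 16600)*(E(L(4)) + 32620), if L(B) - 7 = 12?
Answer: -316402466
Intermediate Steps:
L(B) = 19 (L(B) = 7 + 12 = 19)
a = 6906 (a = (¼)*27624 = 6906)
(a - 16600)*(E(L(4)) + 32620) = (6906 - 16600)*(19 + 32620) = -9694*32639 = -316402466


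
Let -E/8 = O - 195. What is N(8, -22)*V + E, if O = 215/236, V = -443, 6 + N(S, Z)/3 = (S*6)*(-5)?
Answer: 19380716/59 ≈ 3.2849e+5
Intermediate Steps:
N(S, Z) = -18 - 90*S (N(S, Z) = -18 + 3*((S*6)*(-5)) = -18 + 3*((6*S)*(-5)) = -18 + 3*(-30*S) = -18 - 90*S)
O = 215/236 (O = 215*(1/236) = 215/236 ≈ 0.91102)
E = 91610/59 (E = -8*(215/236 - 195) = -8*(-45805/236) = 91610/59 ≈ 1552.7)
N(8, -22)*V + E = (-18 - 90*8)*(-443) + 91610/59 = (-18 - 720)*(-443) + 91610/59 = -738*(-443) + 91610/59 = 326934 + 91610/59 = 19380716/59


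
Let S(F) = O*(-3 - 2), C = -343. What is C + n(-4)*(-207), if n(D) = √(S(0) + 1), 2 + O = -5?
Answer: -1585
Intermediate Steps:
O = -7 (O = -2 - 5 = -7)
S(F) = 35 (S(F) = -7*(-3 - 2) = -7*(-5) = 35)
n(D) = 6 (n(D) = √(35 + 1) = √36 = 6)
C + n(-4)*(-207) = -343 + 6*(-207) = -343 - 1242 = -1585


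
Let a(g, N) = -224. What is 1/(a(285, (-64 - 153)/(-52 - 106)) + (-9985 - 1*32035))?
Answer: -1/42244 ≈ -2.3672e-5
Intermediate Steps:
1/(a(285, (-64 - 153)/(-52 - 106)) + (-9985 - 1*32035)) = 1/(-224 + (-9985 - 1*32035)) = 1/(-224 + (-9985 - 32035)) = 1/(-224 - 42020) = 1/(-42244) = -1/42244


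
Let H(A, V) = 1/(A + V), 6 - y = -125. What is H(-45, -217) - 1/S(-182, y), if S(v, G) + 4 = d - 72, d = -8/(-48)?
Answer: 1117/119210 ≈ 0.0093700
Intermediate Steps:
y = 131 (y = 6 - 1*(-125) = 6 + 125 = 131)
d = ⅙ (d = -8*(-1/48) = ⅙ ≈ 0.16667)
S(v, G) = -455/6 (S(v, G) = -4 + (⅙ - 72) = -4 - 431/6 = -455/6)
H(-45, -217) - 1/S(-182, y) = 1/(-45 - 217) - 1/(-455/6) = 1/(-262) - 1*(-6/455) = -1/262 + 6/455 = 1117/119210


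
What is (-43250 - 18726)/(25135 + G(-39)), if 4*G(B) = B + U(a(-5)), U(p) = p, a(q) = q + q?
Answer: -247904/100491 ≈ -2.4669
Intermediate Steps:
a(q) = 2*q
G(B) = -5/2 + B/4 (G(B) = (B + 2*(-5))/4 = (B - 10)/4 = (-10 + B)/4 = -5/2 + B/4)
(-43250 - 18726)/(25135 + G(-39)) = (-43250 - 18726)/(25135 + (-5/2 + (¼)*(-39))) = -61976/(25135 + (-5/2 - 39/4)) = -61976/(25135 - 49/4) = -61976/100491/4 = -61976*4/100491 = -247904/100491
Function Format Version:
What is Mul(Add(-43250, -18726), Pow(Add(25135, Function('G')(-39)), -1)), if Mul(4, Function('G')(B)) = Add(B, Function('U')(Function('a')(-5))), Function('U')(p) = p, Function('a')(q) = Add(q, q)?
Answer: Rational(-247904, 100491) ≈ -2.4669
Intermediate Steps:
Function('a')(q) = Mul(2, q)
Function('G')(B) = Add(Rational(-5, 2), Mul(Rational(1, 4), B)) (Function('G')(B) = Mul(Rational(1, 4), Add(B, Mul(2, -5))) = Mul(Rational(1, 4), Add(B, -10)) = Mul(Rational(1, 4), Add(-10, B)) = Add(Rational(-5, 2), Mul(Rational(1, 4), B)))
Mul(Add(-43250, -18726), Pow(Add(25135, Function('G')(-39)), -1)) = Mul(Add(-43250, -18726), Pow(Add(25135, Add(Rational(-5, 2), Mul(Rational(1, 4), -39))), -1)) = Mul(-61976, Pow(Add(25135, Add(Rational(-5, 2), Rational(-39, 4))), -1)) = Mul(-61976, Pow(Add(25135, Rational(-49, 4)), -1)) = Mul(-61976, Pow(Rational(100491, 4), -1)) = Mul(-61976, Rational(4, 100491)) = Rational(-247904, 100491)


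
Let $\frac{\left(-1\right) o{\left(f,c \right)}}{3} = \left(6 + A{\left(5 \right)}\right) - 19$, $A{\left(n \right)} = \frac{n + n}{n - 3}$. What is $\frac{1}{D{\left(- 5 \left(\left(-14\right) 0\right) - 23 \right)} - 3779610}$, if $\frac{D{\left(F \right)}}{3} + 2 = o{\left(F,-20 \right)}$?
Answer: $- \frac{1}{3779544} \approx -2.6458 \cdot 10^{-7}$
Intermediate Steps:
$A{\left(n \right)} = \frac{2 n}{-3 + n}$
$o{\left(f,c \right)} = 24$ ($o{\left(f,c \right)} = - 3 \left(\left(6 + 2 \cdot 5 \frac{1}{-3 + 5}\right) - 19\right) = - 3 \left(\left(6 + 2 \cdot 5 \cdot \frac{1}{2}\right) - 19\right) = - 3 \left(\left(6 + 5\right) - 19\right) = - 3 \left(11 - 19\right) = \left(-3\right) \left(-8\right) = 24$)
$D{\left(F \right)} = 66$ ($D{\left(F \right)} = -6 + 3 \cdot 24 = -6 + 72 = 66$)
$\frac{1}{D{\left(- 5 \left(\left(-14\right) 0\right) - 23 \right)} - 3779610} = \frac{1}{66 - 3779610} = \frac{1}{-3779544} = - \frac{1}{3779544}$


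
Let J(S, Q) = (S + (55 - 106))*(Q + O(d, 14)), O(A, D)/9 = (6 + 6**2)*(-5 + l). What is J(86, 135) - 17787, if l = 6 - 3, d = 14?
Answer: -39522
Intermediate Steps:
l = 3
O(A, D) = -756 (O(A, D) = 9*((6 + 6**2)*(-5 + 3)) = 9*((6 + 36)*(-2)) = 9*(42*(-2)) = 9*(-84) = -756)
J(S, Q) = (-756 + Q)*(-51 + S) (J(S, Q) = (S + (55 - 106))*(Q - 756) = (S - 51)*(-756 + Q) = (-51 + S)*(-756 + Q) = (-756 + Q)*(-51 + S))
J(86, 135) - 17787 = (38556 - 756*86 - 51*135 + 135*86) - 17787 = (38556 - 65016 - 6885 + 11610) - 17787 = -21735 - 17787 = -39522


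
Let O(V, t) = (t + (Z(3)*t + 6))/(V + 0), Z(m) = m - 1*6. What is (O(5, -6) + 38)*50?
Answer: 2080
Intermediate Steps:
Z(m) = -6 + m (Z(m) = m - 6 = -6 + m)
O(V, t) = (6 - 2*t)/V (O(V, t) = (t + ((-6 + 3)*t + 6))/(V + 0) = (t + (-3*t + 6))/V = (t + (6 - 3*t))/V = (6 - 2*t)/V)
(O(5, -6) + 38)*50 = (2*(3 - 1*(-6))/5 + 38)*50 = (2*(⅕)*(3 + 6) + 38)*50 = (2*(⅕)*9 + 38)*50 = (18/5 + 38)*50 = (208/5)*50 = 2080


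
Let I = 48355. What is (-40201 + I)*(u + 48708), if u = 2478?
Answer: 417370644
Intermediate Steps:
(-40201 + I)*(u + 48708) = (-40201 + 48355)*(2478 + 48708) = 8154*51186 = 417370644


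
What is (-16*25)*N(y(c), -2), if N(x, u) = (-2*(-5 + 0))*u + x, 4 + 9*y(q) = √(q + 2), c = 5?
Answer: 73600/9 - 400*√7/9 ≈ 8060.2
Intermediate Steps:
y(q) = -4/9 + √(2 + q)/9 (y(q) = -4/9 + √(q + 2)/9 = -4/9 + √(2 + q)/9)
N(x, u) = x + 10*u (N(x, u) = (-2*(-5))*u + x = 10*u + x = x + 10*u)
(-16*25)*N(y(c), -2) = (-16*25)*((-4/9 + √(2 + 5)/9) + 10*(-2)) = -400*((-4/9 + √7/9) - 20) = -400*(-184/9 + √7/9) = 73600/9 - 400*√7/9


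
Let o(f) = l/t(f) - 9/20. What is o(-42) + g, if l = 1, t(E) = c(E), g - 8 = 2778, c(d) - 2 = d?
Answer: 111421/40 ≈ 2785.5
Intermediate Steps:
c(d) = 2 + d
g = 2786 (g = 8 + 2778 = 2786)
t(E) = 2 + E
o(f) = -9/20 + 1/(2 + f) (o(f) = 1/(2 + f) - 9/20 = -9/20 + 1/(2 + f))
o(-42) + g = (2 - 9*(-42))/(20*(2 - 42)) + 2786 = (1/20)*(2 + 378)/(-40) + 2786 = (1/20)*(-1/40)*380 + 2786 = -19/40 + 2786 = 111421/40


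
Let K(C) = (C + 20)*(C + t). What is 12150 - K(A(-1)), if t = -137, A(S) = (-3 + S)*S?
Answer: 15342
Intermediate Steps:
A(S) = S*(-3 + S)
K(C) = (-137 + C)*(20 + C) (K(C) = (C + 20)*(C - 137) = (20 + C)*(-137 + C) = (-137 + C)*(20 + C))
12150 - K(A(-1)) = 12150 - (-2740 + (-(-3 - 1))² - (-117)*(-3 - 1)) = 12150 - (-2740 + (-1*(-4))² - (-117)*(-4)) = 12150 - (-2740 + 4² - 117*4) = 12150 - (-2740 + 16 - 468) = 12150 - 1*(-3192) = 12150 + 3192 = 15342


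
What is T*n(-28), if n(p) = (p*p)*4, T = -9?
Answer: -28224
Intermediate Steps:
n(p) = 4*p² (n(p) = p²*4 = 4*p²)
T*n(-28) = -36*(-28)² = -36*784 = -9*3136 = -28224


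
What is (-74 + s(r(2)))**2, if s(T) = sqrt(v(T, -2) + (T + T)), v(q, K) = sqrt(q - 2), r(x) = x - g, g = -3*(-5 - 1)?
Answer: (74 - sqrt(-32 + 3*I*sqrt(2)))**2 ≈ 5388.6 - 834.8*I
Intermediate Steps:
g = 18 (g = -3*(-6) = 18)
r(x) = -18 + x (r(x) = x - 1*18 = x - 18 = -18 + x)
v(q, K) = sqrt(-2 + q)
s(T) = sqrt(sqrt(-2 + T) + 2*T) (s(T) = sqrt(sqrt(-2 + T) + (T + T)) = sqrt(sqrt(-2 + T) + 2*T))
(-74 + s(r(2)))**2 = (-74 + sqrt(sqrt(-2 + (-18 + 2)) + 2*(-18 + 2)))**2 = (-74 + sqrt(sqrt(-2 - 16) + 2*(-16)))**2 = (-74 + sqrt(sqrt(-18) - 32))**2 = (-74 + sqrt(3*I*sqrt(2) - 32))**2 = (-74 + sqrt(-32 + 3*I*sqrt(2)))**2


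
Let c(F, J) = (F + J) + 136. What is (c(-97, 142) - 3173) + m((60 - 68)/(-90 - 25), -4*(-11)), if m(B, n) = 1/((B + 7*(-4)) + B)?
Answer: -9586483/3204 ≈ -2992.0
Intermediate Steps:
c(F, J) = 136 + F + J
m(B, n) = 1/(-28 + 2*B) (m(B, n) = 1/((B - 28) + B) = 1/((-28 + B) + B) = 1/(-28 + 2*B))
(c(-97, 142) - 3173) + m((60 - 68)/(-90 - 25), -4*(-11)) = ((136 - 97 + 142) - 3173) + 1/(2*(-14 + (60 - 68)/(-90 - 25))) = (181 - 3173) + 1/(2*(-14 - 8/(-115))) = -2992 + 1/(2*(-14 - 8*(-1/115))) = -2992 + 1/(2*(-14 + 8/115)) = -2992 + 1/(2*(-1602/115)) = -2992 + (½)*(-115/1602) = -2992 - 115/3204 = -9586483/3204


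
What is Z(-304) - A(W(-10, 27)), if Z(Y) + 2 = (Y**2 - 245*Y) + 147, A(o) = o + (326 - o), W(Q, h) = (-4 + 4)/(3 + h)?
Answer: 166715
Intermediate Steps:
W(Q, h) = 0 (W(Q, h) = 0/(3 + h) = 0)
A(o) = 326
Z(Y) = 145 + Y**2 - 245*Y (Z(Y) = -2 + ((Y**2 - 245*Y) + 147) = -2 + (147 + Y**2 - 245*Y) = 145 + Y**2 - 245*Y)
Z(-304) - A(W(-10, 27)) = (145 + (-304)**2 - 245*(-304)) - 1*326 = (145 + 92416 + 74480) - 326 = 167041 - 326 = 166715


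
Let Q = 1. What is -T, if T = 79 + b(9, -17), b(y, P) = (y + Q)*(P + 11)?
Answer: -19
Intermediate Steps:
b(y, P) = (1 + y)*(11 + P) (b(y, P) = (y + 1)*(P + 11) = (1 + y)*(11 + P))
T = 19 (T = 79 + (11 - 17 + 11*9 - 17*9) = 79 + (11 - 17 + 99 - 153) = 79 - 60 = 19)
-T = -1*19 = -19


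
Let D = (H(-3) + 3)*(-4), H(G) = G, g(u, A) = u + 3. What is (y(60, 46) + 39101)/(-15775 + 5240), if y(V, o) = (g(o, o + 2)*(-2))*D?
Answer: -39101/10535 ≈ -3.7115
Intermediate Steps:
g(u, A) = 3 + u
D = 0 (D = (-3 + 3)*(-4) = 0*(-4) = 0)
y(V, o) = 0 (y(V, o) = ((3 + o)*(-2))*0 = (-6 - 2*o)*0 = 0)
(y(60, 46) + 39101)/(-15775 + 5240) = (0 + 39101)/(-15775 + 5240) = 39101/(-10535) = 39101*(-1/10535) = -39101/10535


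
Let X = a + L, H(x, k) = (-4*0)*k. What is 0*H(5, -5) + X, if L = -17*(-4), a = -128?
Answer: -60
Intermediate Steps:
L = 68
H(x, k) = 0 (H(x, k) = 0*k = 0)
X = -60 (X = -128 + 68 = -60)
0*H(5, -5) + X = 0*0 - 60 = 0 - 60 = -60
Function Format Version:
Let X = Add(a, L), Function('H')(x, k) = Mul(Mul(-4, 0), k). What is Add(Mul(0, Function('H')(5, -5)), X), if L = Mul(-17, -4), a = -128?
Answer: -60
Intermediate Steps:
L = 68
Function('H')(x, k) = 0 (Function('H')(x, k) = Mul(0, k) = 0)
X = -60 (X = Add(-128, 68) = -60)
Add(Mul(0, Function('H')(5, -5)), X) = Add(Mul(0, 0), -60) = Add(0, -60) = -60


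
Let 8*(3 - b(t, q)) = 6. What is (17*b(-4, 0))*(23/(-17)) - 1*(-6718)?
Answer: 26665/4 ≈ 6666.3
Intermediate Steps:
b(t, q) = 9/4 (b(t, q) = 3 - 1/8*6 = 3 - 3/4 = 9/4)
(17*b(-4, 0))*(23/(-17)) - 1*(-6718) = (17*(9/4))*(23/(-17)) - 1*(-6718) = 153*(23*(-1/17))/4 + 6718 = (153/4)*(-23/17) + 6718 = -207/4 + 6718 = 26665/4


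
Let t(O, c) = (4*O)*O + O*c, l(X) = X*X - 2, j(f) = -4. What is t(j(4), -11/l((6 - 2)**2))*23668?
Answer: 192894200/127 ≈ 1.5189e+6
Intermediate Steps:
l(X) = -2 + X**2 (l(X) = X**2 - 2 = -2 + X**2)
t(O, c) = 4*O**2 + O*c
t(j(4), -11/l((6 - 2)**2))*23668 = -4*(-11/(-2 + ((6 - 2)**2)**2) + 4*(-4))*23668 = -4*(-11/(-2 + (4**2)**2) - 16)*23668 = -4*(-11/(-2 + 16**2) - 16)*23668 = -4*(-11/(-2 + 256) - 16)*23668 = -4*(-11/254 - 16)*23668 = -4*(-4075/254)*23668 = (8150/127)*23668 = 192894200/127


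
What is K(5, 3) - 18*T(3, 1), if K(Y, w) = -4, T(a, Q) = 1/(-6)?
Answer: -1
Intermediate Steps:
T(a, Q) = -⅙
K(5, 3) - 18*T(3, 1) = -4 - 18*(-⅙) = -4 + 3 = -1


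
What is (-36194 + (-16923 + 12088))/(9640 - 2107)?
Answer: -41029/7533 ≈ -5.4466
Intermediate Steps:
(-36194 + (-16923 + 12088))/(9640 - 2107) = (-36194 - 4835)/7533 = -41029*1/7533 = -41029/7533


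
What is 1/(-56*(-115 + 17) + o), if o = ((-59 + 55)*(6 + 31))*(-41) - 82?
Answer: 1/11474 ≈ 8.7154e-5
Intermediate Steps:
o = 5986 (o = -4*37*(-41) - 82 = -148*(-41) - 82 = 6068 - 82 = 5986)
1/(-56*(-115 + 17) + o) = 1/(-56*(-115 + 17) + 5986) = 1/(-56*(-98) + 5986) = 1/(5488 + 5986) = 1/11474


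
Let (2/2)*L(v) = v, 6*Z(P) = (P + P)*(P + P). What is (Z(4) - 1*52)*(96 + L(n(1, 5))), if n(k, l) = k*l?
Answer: -12524/3 ≈ -4174.7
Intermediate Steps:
Z(P) = 2*P²/3 (Z(P) = ((P + P)*(P + P))/6 = ((2*P)*(2*P))/6 = (4*P²)/6 = 2*P²/3)
L(v) = v
(Z(4) - 1*52)*(96 + L(n(1, 5))) = ((⅔)*4² - 1*52)*(96 + 1*5) = ((⅔)*16 - 52)*(96 + 5) = (32/3 - 52)*101 = -124/3*101 = -12524/3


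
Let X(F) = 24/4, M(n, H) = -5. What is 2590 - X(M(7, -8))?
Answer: 2584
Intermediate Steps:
X(F) = 6 (X(F) = 24*(¼) = 6)
2590 - X(M(7, -8)) = 2590 - 1*6 = 2590 - 6 = 2584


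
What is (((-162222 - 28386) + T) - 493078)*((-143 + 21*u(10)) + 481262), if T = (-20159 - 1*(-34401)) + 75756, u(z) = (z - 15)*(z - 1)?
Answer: -285073541712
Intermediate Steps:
u(z) = (-1 + z)*(-15 + z) (u(z) = (-15 + z)*(-1 + z) = (-1 + z)*(-15 + z))
T = 89998 (T = (-20159 + 34401) + 75756 = 14242 + 75756 = 89998)
(((-162222 - 28386) + T) - 493078)*((-143 + 21*u(10)) + 481262) = (((-162222 - 28386) + 89998) - 493078)*((-143 + 21*(15 + 10² - 16*10)) + 481262) = ((-190608 + 89998) - 493078)*((-143 + 21*(15 + 100 - 160)) + 481262) = (-100610 - 493078)*((-143 + 21*(-45)) + 481262) = -593688*((-143 - 945) + 481262) = -593688*(-1088 + 481262) = -593688*480174 = -285073541712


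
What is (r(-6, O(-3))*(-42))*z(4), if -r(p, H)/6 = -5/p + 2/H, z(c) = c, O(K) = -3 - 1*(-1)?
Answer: -168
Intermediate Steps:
O(K) = -2 (O(K) = -3 + 1 = -2)
r(p, H) = -12/H + 30/p (r(p, H) = -6*(-5/p + 2/H) = -12/H + 30/p)
(r(-6, O(-3))*(-42))*z(4) = ((-12/(-2) + 30/(-6))*(-42))*4 = ((-12*(-1/2) + 30*(-1/6))*(-42))*4 = ((6 - 5)*(-42))*4 = (1*(-42))*4 = -42*4 = -168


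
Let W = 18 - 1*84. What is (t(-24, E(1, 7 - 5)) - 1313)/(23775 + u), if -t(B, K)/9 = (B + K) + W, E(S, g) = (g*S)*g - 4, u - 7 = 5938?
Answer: -503/29720 ≈ -0.016925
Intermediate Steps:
u = 5945 (u = 7 + 5938 = 5945)
E(S, g) = -4 + S*g² (E(S, g) = (S*g)*g - 4 = S*g² - 4 = -4 + S*g²)
W = -66 (W = 18 - 84 = -66)
t(B, K) = 594 - 9*B - 9*K (t(B, K) = -9*((B + K) - 66) = -9*(-66 + B + K) = 594 - 9*B - 9*K)
(t(-24, E(1, 7 - 5)) - 1313)/(23775 + u) = ((594 - 9*(-24) - 9*(-4 + 1*(7 - 5)²)) - 1313)/(23775 + 5945) = ((594 + 216 - 9*(-4 + 1*2²)) - 1313)/29720 = ((594 + 216 - 9*(-4 + 1*4)) - 1313)*(1/29720) = ((594 + 216 - 9*(-4 + 4)) - 1313)*(1/29720) = ((594 + 216 - 9*0) - 1313)*(1/29720) = ((594 + 216 + 0) - 1313)*(1/29720) = (810 - 1313)*(1/29720) = -503*1/29720 = -503/29720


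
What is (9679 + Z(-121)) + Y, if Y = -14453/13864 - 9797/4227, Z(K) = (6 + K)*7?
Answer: 519847239433/58603128 ≈ 8870.6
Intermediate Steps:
Z(K) = 42 + 7*K
Y = -196918439/58603128 (Y = -14453*1/13864 - 9797*1/4227 = -14453/13864 - 9797/4227 = -196918439/58603128 ≈ -3.3602)
(9679 + Z(-121)) + Y = (9679 + (42 + 7*(-121))) - 196918439/58603128 = (9679 + (42 - 847)) - 196918439/58603128 = (9679 - 805) - 196918439/58603128 = 8874 - 196918439/58603128 = 519847239433/58603128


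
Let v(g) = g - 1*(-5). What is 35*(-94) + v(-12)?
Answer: -3297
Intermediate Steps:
v(g) = 5 + g (v(g) = g + 5 = 5 + g)
35*(-94) + v(-12) = 35*(-94) + (5 - 12) = -3290 - 7 = -3297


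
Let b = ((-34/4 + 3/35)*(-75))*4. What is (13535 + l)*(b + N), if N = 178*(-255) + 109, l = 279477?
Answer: -87697612564/7 ≈ -1.2528e+10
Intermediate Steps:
N = -45281 (N = -45390 + 109 = -45281)
b = 17670/7 (b = ((-34*1/4 + 3*(1/35))*(-75))*4 = ((-17/2 + 3/35)*(-75))*4 = -589/70*(-75)*4 = (8835/14)*4 = 17670/7 ≈ 2524.3)
(13535 + l)*(b + N) = (13535 + 279477)*(17670/7 - 45281) = 293012*(-299297/7) = -87697612564/7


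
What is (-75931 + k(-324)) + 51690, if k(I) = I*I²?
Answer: -34036465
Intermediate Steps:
k(I) = I³
(-75931 + k(-324)) + 51690 = (-75931 + (-324)³) + 51690 = (-75931 - 34012224) + 51690 = -34088155 + 51690 = -34036465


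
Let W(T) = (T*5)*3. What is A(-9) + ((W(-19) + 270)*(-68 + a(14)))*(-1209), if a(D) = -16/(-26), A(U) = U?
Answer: -1222029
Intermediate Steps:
W(T) = 15*T (W(T) = (5*T)*3 = 15*T)
a(D) = 8/13 (a(D) = -16*(-1/26) = 8/13)
A(-9) + ((W(-19) + 270)*(-68 + a(14)))*(-1209) = -9 + ((15*(-19) + 270)*(-68 + 8/13))*(-1209) = -9 + ((-285 + 270)*(-876/13))*(-1209) = -9 - 15*(-876/13)*(-1209) = -9 + (13140/13)*(-1209) = -9 - 1222020 = -1222029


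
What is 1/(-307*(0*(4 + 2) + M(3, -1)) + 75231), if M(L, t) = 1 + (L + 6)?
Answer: 1/72161 ≈ 1.3858e-5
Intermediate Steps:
M(L, t) = 7 + L (M(L, t) = 1 + (6 + L) = 7 + L)
1/(-307*(0*(4 + 2) + M(3, -1)) + 75231) = 1/(-307*(0*(4 + 2) + (7 + 3)) + 75231) = 1/(-307*(0*6 + 10) + 75231) = 1/(-307*(0 + 10) + 75231) = 1/(-307*10 + 75231) = 1/(-3070 + 75231) = 1/72161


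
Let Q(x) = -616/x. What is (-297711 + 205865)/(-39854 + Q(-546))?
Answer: 1790997/777131 ≈ 2.3046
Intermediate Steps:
(-297711 + 205865)/(-39854 + Q(-546)) = (-297711 + 205865)/(-39854 - 616/(-546)) = -91846/(-39854 - 616*(-1/546)) = -91846/(-39854 + 44/39) = -91846/(-1554262/39) = -91846*(-39/1554262) = 1790997/777131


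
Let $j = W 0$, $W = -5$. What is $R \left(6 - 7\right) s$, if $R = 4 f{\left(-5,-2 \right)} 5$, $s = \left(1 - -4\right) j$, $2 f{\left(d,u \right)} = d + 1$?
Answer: $0$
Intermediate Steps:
$f{\left(d,u \right)} = \frac{1}{2} + \frac{d}{2}$ ($f{\left(d,u \right)} = \frac{d + 1}{2} = \frac{1 + d}{2} = \frac{1}{2} + \frac{d}{2}$)
$j = 0$ ($j = \left(-5\right) 0 = 0$)
$s = 0$ ($s = \left(1 - -4\right) 0 = \left(1 + 4\right) 0 = 5 \cdot 0 = 0$)
$R = -40$ ($R = 4 \left(\frac{1}{2} + \frac{1}{2} \left(-5\right)\right) 5 = 4 \left(\frac{1}{2} - \frac{5}{2}\right) 5 = 4 \left(-2\right) 5 = \left(-8\right) 5 = -40$)
$R \left(6 - 7\right) s = - 40 \left(6 - 7\right) 0 = \left(-40\right) \left(-1\right) 0 = 40 \cdot 0 = 0$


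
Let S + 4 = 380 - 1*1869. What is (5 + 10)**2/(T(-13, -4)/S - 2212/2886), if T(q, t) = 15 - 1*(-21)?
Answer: -484739775/1703206 ≈ -284.60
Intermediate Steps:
T(q, t) = 36 (T(q, t) = 15 + 21 = 36)
S = -1493 (S = -4 + (380 - 1*1869) = -4 + (380 - 1869) = -4 - 1489 = -1493)
(5 + 10)**2/(T(-13, -4)/S - 2212/2886) = (5 + 10)**2/(36/(-1493) - 2212/2886) = 15**2/(36*(-1/1493) - 2212*1/2886) = 225/(-36/1493 - 1106/1443) = 225/(-1703206/2154399) = 225*(-2154399/1703206) = -484739775/1703206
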